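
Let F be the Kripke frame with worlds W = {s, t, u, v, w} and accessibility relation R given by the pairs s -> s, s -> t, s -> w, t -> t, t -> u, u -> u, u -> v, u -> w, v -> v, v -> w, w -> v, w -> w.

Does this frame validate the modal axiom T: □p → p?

By correspondence theory, T is valid on a frame iff R is reflexive.
Reflexive: yes — every world is R-related to itself.

Yes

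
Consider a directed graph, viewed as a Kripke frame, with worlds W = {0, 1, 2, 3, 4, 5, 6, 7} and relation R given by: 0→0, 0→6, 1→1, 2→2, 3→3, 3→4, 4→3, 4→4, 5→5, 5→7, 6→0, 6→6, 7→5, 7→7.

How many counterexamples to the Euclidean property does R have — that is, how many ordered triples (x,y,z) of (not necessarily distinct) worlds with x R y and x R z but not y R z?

0

R is Euclidean; there are no such tuples.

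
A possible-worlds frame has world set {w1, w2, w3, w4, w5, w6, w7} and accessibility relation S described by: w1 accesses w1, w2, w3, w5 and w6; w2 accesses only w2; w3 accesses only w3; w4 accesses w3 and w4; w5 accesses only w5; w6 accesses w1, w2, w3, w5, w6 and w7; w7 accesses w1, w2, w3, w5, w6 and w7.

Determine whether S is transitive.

Transitive: no — w1 S w6 and w6 S w7, but not w1 S w7.

No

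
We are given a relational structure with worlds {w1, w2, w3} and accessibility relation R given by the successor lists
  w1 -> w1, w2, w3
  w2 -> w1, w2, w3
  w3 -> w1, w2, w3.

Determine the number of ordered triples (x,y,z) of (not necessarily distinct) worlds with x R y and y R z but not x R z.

R is transitive; there are no such tuples.

0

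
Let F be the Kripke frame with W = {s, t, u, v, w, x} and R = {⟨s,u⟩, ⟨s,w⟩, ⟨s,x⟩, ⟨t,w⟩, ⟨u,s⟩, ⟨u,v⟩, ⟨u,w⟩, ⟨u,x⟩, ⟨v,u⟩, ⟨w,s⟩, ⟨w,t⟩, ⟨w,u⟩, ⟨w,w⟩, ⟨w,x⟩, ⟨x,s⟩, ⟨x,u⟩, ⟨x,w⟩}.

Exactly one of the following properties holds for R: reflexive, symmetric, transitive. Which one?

symmetric

Reflexive: no — s is not related to itself.
Symmetric: yes — every pair in R has its reverse in R.
Transitive: no — s R u and u R v, but not s R v.
Only symmetric holds.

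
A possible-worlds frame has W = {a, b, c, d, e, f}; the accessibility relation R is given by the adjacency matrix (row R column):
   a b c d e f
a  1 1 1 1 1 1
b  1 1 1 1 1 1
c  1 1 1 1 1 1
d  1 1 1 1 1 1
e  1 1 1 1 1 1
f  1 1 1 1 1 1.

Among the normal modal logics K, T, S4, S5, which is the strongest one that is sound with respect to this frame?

Reflexive (axiom T): yes — every world is R-related to itself.
Transitive (axiom 4): yes — every two-step R-path is closed by a direct edge.
Euclidean (axiom 5): yes — any two successors of a common world are R-related.
So F validates K, T, S4, S5. The strongest is S5.

S5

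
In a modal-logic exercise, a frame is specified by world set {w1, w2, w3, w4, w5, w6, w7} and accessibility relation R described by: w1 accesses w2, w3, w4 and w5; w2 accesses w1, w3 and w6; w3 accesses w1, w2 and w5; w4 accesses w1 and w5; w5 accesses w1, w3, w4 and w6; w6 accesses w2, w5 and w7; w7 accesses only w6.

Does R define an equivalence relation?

Reflexive: no — w1 is not related to itself.
Symmetric: yes — every pair in R has its reverse in R.
Transitive: no — w1 R w2 and w2 R w6, but not w1 R w6.
So R is not an equivalence relation.

No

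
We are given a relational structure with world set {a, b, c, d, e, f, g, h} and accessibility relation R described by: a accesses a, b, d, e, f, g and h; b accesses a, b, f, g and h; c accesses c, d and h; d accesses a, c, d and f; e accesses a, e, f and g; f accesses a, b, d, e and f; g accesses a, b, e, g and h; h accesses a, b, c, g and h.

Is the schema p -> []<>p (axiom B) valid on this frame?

By correspondence theory, B is valid on a frame iff R is symmetric.
Symmetric: yes — every pair in R has its reverse in R.

Yes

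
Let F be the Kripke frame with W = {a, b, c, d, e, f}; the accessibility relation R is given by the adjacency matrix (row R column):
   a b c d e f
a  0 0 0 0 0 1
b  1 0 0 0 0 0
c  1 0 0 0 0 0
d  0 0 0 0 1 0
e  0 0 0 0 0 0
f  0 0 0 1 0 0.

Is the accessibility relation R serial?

Serial: no — e has no R-successor.

No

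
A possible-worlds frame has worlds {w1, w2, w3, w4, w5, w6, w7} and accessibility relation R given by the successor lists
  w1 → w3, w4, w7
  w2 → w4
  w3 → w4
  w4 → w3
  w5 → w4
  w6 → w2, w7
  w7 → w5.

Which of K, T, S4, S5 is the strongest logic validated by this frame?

Reflexive (axiom T): no — w1 is not related to itself.
Transitive (axiom 4): no — w1 R w7 and w7 R w5, but not w1 R w5.
Euclidean (axiom 5): no — w1 R w3 and w1 R w7, but not w3 R w7.
So F validates K; T would additionally require R to be reflexive. The strongest is K.

K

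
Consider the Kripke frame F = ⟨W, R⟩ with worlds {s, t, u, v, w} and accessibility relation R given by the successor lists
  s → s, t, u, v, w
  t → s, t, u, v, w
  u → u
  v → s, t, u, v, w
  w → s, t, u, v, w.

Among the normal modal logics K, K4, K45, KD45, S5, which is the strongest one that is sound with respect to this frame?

K4

Transitive (axiom 4): yes — every two-step R-path is closed by a direct edge.
Euclidean (axiom 5): no — s R u and s R t, but not u R t.
Serial (axiom D): yes — every world has a successor (e.g. s R s).
Reflexive (axiom T): yes — every world is R-related to itself.
So F validates K, K4; K45 would additionally require R to be Euclidean. The strongest is K4.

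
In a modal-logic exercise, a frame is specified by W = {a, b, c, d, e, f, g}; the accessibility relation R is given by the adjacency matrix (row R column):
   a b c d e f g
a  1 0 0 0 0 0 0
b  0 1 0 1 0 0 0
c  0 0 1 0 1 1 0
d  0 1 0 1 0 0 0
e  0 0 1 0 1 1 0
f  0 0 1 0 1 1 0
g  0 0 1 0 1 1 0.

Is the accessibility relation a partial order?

Reflexive: no — g is not related to itself.
Transitive: yes — every two-step R-path is closed by a direct edge.
Antisymmetric: no — b R d and d R b with b ≠ d.
So R is not a partial order.

No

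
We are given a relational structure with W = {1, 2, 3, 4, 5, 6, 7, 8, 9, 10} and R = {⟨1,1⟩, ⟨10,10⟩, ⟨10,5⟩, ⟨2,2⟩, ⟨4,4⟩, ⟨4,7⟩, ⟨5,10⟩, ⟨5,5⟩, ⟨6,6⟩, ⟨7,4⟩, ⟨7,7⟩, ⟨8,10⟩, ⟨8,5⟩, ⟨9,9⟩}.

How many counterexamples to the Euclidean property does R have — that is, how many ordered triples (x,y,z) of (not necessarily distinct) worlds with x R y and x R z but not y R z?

0

R is Euclidean; there are no such tuples.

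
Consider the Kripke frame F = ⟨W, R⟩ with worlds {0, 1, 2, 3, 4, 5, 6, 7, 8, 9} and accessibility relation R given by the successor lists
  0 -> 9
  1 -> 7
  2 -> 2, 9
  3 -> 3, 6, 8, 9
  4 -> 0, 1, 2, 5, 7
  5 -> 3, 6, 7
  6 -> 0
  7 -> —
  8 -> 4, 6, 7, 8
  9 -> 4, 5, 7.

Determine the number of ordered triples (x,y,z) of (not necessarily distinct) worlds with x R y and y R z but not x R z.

Enumerating: (0,9,4), (0,9,5), (0,9,7), (2,9,4), (2,9,5), (2,9,7), (3,6,0), (3,8,4), (3,8,7), (3,9,4), (3,9,5), (3,9,7), … and 18 more.
Total: 30.

30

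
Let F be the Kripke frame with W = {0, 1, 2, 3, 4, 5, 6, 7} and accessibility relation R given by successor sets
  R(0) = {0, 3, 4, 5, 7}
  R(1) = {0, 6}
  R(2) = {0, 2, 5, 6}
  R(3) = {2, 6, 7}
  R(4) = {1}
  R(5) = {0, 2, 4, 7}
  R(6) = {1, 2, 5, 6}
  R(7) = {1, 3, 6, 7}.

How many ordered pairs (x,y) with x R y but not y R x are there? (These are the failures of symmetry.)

Enumerating: (0,3), (0,4), (0,7), (1,0), (2,0), (3,2), (3,6), (4,1), (5,4), (5,7), (6,5), (7,1), (7,6).

13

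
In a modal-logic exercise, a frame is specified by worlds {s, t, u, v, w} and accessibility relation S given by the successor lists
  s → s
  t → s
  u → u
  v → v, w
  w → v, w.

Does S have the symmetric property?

Symmetric: no — t S s but not s S t.

No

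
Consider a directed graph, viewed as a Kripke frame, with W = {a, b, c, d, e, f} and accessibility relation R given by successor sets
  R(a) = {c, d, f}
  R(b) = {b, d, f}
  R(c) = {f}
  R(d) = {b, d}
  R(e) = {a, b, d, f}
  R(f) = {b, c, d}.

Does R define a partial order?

Reflexive: no — a is not related to itself.
Transitive: no — a R d and d R b, but not a R b.
Antisymmetric: no — b R d and d R b with b ≠ d.
So R is not a partial order.

No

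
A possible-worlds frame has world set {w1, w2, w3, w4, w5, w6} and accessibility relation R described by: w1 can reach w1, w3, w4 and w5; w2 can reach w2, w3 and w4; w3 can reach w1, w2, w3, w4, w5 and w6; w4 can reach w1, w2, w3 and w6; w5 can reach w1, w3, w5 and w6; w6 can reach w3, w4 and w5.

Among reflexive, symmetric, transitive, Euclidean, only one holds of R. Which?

Reflexive: no — w4 is not related to itself.
Symmetric: yes — every pair in R has its reverse in R.
Transitive: no — w1 R w3 and w3 R w2, but not w1 R w2.
Euclidean: no — w1 R w4 and w1 R w5, but not w4 R w5.
Only symmetric holds.

symmetric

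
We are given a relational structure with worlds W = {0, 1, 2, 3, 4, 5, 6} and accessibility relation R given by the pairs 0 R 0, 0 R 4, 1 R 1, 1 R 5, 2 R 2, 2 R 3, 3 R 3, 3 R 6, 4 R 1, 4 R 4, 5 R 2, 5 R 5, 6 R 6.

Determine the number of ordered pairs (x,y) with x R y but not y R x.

6

Enumerating: (0,4), (1,5), (2,3), (3,6), (4,1), (5,2).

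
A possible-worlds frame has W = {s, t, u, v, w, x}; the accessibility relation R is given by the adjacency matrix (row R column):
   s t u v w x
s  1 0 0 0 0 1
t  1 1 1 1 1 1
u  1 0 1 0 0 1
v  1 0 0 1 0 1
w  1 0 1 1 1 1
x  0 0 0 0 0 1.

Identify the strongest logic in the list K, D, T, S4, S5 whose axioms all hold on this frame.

Serial (axiom D): yes — every world has a successor (e.g. s R s).
Reflexive (axiom T): yes — every world is R-related to itself.
Transitive (axiom 4): yes — every two-step R-path is closed by a direct edge.
Euclidean (axiom 5): no — t R s and t R u, but not s R u.
So F validates K, D, T, S4; S5 would additionally require R to be Euclidean. The strongest is S4.

S4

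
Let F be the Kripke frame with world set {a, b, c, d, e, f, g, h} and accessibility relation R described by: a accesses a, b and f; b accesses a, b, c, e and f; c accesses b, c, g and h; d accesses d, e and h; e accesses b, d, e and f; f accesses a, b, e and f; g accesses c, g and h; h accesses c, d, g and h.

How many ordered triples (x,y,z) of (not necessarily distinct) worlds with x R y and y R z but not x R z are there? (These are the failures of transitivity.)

24

Enumerating: (a,b,c), (a,b,e), (a,f,e), (b,c,g), (b,c,h), (b,e,d), (c,b,a), (c,b,e), (c,b,f), (c,h,d), (d,e,b), (d,e,f), … and 12 more.
Total: 24.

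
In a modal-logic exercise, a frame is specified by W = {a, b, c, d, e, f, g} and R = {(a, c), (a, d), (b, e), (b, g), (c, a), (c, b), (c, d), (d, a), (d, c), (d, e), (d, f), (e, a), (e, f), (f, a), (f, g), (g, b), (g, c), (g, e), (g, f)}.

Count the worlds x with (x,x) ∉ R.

7

Enumerating: a, b, c, d, e, f, g.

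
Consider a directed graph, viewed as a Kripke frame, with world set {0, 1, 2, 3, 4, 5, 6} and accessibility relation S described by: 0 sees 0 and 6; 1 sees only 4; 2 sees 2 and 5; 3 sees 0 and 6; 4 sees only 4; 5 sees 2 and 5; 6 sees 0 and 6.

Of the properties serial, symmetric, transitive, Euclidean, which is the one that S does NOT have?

symmetric

Serial: yes — every world has a successor (e.g. 0 S 0).
Symmetric: no — 1 S 4 but not 4 S 1.
Transitive: yes — every two-step S-path is closed by a direct edge.
Euclidean: yes — any two successors of a common world are S-related.
Only symmetric fails.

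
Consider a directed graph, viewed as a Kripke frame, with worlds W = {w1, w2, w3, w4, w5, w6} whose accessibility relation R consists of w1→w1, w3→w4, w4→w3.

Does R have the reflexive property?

No

Reflexive: no — w2 is not related to itself.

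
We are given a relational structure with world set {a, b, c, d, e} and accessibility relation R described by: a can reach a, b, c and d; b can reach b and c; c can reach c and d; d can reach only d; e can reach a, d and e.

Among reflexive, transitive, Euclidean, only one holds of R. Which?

reflexive

Reflexive: yes — every world is R-related to itself.
Transitive: no — b R c and c R d, but not b R d.
Euclidean: no — a R b and a R d, but not b R d.
Only reflexive holds.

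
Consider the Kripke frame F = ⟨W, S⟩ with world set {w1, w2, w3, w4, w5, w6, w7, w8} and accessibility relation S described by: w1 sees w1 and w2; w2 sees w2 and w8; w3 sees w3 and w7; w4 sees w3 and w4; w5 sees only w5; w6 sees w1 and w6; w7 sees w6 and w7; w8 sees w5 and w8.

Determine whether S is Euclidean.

No

Euclidean: no — w1 S w2 and w1 S w1, but not w2 S w1.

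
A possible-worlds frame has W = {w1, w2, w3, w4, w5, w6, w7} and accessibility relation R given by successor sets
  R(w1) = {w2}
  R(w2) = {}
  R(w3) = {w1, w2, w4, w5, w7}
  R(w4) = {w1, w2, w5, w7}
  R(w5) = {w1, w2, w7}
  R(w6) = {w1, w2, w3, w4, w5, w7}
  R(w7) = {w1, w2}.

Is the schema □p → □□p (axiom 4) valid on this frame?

Yes

By correspondence theory, 4 is valid on a frame iff R is transitive.
Transitive: yes — every two-step R-path is closed by a direct edge.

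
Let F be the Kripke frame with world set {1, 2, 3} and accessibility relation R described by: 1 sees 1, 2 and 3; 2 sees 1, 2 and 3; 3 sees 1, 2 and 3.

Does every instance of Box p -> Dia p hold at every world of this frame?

Axiom D corresponds to the accessibility relation being serial.
Serial: yes — every world has a successor (e.g. 1 R 1).

Yes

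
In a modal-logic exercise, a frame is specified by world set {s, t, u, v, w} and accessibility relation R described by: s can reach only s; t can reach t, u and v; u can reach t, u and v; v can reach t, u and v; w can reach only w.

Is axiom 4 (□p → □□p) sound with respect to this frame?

By correspondence theory, 4 is valid on a frame iff R is transitive.
Transitive: yes — every two-step R-path is closed by a direct edge.

Yes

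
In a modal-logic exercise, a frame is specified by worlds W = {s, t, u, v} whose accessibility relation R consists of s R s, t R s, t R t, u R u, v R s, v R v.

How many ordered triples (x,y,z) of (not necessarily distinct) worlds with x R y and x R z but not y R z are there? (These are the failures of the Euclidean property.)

Enumerating: (t,s,t), (v,s,v).

2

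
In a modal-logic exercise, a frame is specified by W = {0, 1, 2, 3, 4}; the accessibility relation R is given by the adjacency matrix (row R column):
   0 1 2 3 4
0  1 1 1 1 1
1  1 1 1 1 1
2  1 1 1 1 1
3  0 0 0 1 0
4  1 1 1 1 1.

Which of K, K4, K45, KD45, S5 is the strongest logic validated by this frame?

Transitive (axiom 4): yes — every two-step R-path is closed by a direct edge.
Euclidean (axiom 5): no — 0 R 3 and 0 R 1, but not 3 R 1.
Serial (axiom D): yes — every world has a successor (e.g. 0 R 0).
Reflexive (axiom T): yes — every world is R-related to itself.
So F validates K, K4; K45 would additionally require R to be Euclidean. The strongest is K4.

K4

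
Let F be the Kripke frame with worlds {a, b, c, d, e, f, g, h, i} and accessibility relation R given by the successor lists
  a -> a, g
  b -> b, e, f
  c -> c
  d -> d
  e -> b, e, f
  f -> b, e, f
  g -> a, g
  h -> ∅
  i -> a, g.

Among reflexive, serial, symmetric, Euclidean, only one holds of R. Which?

Euclidean

Reflexive: no — h is not related to itself.
Serial: no — h has no R-successor.
Symmetric: no — i R a but not a R i.
Euclidean: yes — any two successors of a common world are R-related.
Only Euclidean holds.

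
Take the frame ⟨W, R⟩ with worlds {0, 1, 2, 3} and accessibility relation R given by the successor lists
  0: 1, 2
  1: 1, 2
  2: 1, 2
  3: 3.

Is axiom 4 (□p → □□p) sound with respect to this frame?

Yes

Axiom 4 corresponds to the accessibility relation being transitive.
Transitive: yes — every two-step R-path is closed by a direct edge.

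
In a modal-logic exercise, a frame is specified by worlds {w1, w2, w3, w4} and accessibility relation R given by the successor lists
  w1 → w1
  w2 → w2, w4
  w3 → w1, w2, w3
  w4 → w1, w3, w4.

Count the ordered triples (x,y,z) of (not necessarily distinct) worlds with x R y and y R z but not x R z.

4

Enumerating: (w2,w4,w1), (w2,w4,w3), (w3,w2,w4), (w4,w3,w2).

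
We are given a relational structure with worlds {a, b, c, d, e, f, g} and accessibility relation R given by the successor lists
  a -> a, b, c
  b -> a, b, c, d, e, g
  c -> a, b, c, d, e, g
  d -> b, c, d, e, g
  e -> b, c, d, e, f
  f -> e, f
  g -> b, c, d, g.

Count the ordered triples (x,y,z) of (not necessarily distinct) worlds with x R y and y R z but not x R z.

Enumerating: (a,b,d), (a,b,e), (a,b,g), (a,c,d), (a,c,e), (a,c,g), (b,e,f), (c,e,f), (d,b,a), (d,c,a), (d,e,f), (e,b,a), … and 12 more.
Total: 24.

24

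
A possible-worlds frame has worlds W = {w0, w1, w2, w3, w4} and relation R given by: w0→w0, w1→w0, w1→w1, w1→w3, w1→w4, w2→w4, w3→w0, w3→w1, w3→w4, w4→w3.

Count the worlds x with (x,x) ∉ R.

3

Enumerating: w2, w3, w4.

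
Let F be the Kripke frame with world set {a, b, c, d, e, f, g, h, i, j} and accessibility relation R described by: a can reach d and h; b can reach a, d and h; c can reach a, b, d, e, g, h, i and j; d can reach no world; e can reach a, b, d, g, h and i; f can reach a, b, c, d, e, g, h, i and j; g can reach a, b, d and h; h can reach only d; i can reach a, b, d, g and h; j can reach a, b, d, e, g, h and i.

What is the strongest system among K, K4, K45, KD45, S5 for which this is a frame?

K4

Transitive (axiom 4): yes — every two-step R-path is closed by a direct edge.
Euclidean (axiom 5): no — a R d and a R h, but not d R h.
Serial (axiom D): no — d has no R-successor.
Reflexive (axiom T): no — a is not related to itself.
So F validates K, K4; K45 would additionally require R to be Euclidean. The strongest is K4.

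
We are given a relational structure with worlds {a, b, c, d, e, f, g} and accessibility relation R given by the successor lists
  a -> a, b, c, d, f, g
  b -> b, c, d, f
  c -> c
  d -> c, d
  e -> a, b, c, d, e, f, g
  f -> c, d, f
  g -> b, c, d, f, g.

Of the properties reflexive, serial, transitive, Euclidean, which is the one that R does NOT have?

Euclidean

Reflexive: yes — every world is R-related to itself.
Serial: yes — every world has a successor (e.g. a R a).
Transitive: yes — every two-step R-path is closed by a direct edge.
Euclidean: no — a R b and a R g, but not b R g.
Only Euclidean fails.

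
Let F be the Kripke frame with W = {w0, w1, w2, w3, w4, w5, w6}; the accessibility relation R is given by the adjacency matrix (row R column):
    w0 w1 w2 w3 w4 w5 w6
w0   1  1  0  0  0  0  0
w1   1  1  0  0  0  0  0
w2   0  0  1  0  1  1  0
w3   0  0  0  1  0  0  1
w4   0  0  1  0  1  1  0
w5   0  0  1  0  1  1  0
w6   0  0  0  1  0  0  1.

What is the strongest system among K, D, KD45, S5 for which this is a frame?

S5

Serial (axiom D): yes — every world has a successor (e.g. w0 R w0).
Euclidean (axiom 5): yes — any two successors of a common world are R-related.
Transitive (axiom 4): yes — every two-step R-path is closed by a direct edge.
Reflexive (axiom T): yes — every world is R-related to itself.
So F validates K, D, KD45, S5. The strongest is S5.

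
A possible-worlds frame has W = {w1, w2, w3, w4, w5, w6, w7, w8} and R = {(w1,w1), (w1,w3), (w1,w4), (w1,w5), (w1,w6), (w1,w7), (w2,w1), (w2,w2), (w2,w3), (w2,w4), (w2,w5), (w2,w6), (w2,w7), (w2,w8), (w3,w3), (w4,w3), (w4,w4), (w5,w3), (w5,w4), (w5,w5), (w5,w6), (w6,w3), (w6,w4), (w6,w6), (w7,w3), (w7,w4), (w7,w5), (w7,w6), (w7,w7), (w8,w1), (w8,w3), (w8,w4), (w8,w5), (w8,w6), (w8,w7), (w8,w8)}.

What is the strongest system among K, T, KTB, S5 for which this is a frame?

T

Reflexive (axiom T): yes — every world is R-related to itself.
Symmetric (axiom B): no — w1 R w3 but not w3 R w1.
Euclidean (axiom 5): no — w1 R w3 and w1 R w4, but not w3 R w4.
So F validates K, T; KTB would additionally require R to be symmetric. The strongest is T.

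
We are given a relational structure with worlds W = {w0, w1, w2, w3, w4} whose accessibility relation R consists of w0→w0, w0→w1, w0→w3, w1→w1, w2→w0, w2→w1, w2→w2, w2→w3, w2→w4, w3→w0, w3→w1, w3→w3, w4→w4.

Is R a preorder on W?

Reflexive: yes — every world is R-related to itself.
Transitive: yes — every two-step R-path is closed by a direct edge.
So R is a preorder.

Yes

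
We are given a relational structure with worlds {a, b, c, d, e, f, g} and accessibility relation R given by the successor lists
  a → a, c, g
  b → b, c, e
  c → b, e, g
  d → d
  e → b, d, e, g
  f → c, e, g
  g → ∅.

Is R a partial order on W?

Reflexive: no — c is not related to itself.
Transitive: no — a R c and c R b, but not a R b.
Antisymmetric: no — b R c and c R b with b ≠ c.
So R is not a partial order.

No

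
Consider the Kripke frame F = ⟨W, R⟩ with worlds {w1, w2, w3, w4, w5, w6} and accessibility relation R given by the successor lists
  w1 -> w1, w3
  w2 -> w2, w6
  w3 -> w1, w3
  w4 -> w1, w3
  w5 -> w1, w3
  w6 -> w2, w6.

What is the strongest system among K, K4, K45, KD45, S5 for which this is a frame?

KD45

Transitive (axiom 4): yes — every two-step R-path is closed by a direct edge.
Euclidean (axiom 5): yes — any two successors of a common world are R-related.
Serial (axiom D): yes — every world has a successor (e.g. w1 R w1).
Reflexive (axiom T): no — w4 is not related to itself.
So F validates K, K4, K45, KD45; S5 would additionally require R to be reflexive. The strongest is KD45.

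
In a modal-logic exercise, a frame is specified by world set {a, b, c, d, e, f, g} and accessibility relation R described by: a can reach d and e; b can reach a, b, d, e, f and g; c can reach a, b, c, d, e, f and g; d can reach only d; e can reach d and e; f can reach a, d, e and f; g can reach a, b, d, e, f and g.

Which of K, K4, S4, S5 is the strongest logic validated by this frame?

Transitive (axiom 4): yes — every two-step R-path is closed by a direct edge.
Reflexive (axiom T): no — a is not related to itself.
Euclidean (axiom 5): no — a R d and a R e, but not d R e.
So F validates K, K4; S4 would additionally require R to be reflexive. The strongest is K4.

K4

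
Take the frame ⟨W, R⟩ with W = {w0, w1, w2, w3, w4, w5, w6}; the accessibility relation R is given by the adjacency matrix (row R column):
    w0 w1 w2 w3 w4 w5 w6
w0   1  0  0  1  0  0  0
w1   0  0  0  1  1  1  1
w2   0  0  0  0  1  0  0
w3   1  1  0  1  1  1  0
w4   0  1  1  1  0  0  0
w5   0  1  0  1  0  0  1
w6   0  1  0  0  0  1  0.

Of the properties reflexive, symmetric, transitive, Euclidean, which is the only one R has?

symmetric

Reflexive: no — w1 is not related to itself.
Symmetric: yes — every pair in R has its reverse in R.
Transitive: no — w0 R w3 and w3 R w1, but not w0 R w1.
Euclidean: no — w1 R w3 and w1 R w6, but not w3 R w6.
Only symmetric holds.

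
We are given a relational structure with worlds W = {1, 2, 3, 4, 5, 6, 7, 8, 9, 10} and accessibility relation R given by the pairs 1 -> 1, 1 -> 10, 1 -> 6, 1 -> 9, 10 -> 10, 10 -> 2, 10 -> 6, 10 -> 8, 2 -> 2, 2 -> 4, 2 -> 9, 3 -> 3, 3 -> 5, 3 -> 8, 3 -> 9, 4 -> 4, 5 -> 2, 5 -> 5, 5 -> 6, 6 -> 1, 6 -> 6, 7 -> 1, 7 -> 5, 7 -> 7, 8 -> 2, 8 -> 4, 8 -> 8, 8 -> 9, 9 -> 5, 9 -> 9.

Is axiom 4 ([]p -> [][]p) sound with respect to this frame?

The schema 4 characterises exactly the transitive frames.
Transitive: no — 1 R 10 and 10 R 2, but not 1 R 2.

No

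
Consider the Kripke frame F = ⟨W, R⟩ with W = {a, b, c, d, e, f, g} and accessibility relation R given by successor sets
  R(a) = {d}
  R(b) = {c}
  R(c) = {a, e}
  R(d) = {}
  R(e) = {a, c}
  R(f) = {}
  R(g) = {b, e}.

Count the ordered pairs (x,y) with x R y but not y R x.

6

Enumerating: (a,d), (b,c), (c,a), (e,a), (g,b), (g,e).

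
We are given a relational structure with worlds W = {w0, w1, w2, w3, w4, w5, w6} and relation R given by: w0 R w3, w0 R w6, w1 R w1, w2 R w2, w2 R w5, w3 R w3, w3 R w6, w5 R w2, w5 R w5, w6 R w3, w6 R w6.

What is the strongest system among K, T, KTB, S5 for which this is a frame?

Reflexive (axiom T): no — w0 is not related to itself.
Symmetric (axiom B): no — w0 R w3 but not w3 R w0.
Euclidean (axiom 5): yes — any two successors of a common world are R-related.
So F validates K; T would additionally require R to be reflexive. The strongest is K.

K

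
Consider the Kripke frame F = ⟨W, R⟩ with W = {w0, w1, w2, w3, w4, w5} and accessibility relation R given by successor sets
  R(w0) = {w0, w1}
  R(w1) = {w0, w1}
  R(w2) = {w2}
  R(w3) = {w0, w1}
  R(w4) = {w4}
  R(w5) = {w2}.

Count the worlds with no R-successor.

R is serial; there are no such worlds.

0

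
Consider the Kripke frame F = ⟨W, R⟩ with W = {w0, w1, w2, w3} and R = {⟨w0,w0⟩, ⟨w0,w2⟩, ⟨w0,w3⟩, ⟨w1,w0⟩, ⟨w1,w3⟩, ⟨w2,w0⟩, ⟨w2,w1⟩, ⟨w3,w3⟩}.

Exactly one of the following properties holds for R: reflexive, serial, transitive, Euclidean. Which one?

serial

Reflexive: no — w1 is not related to itself.
Serial: yes — every world has a successor (e.g. w0 R w0).
Transitive: no — w0 R w2 and w2 R w1, but not w0 R w1.
Euclidean: no — w0 R w2 and w0 R w3, but not w2 R w3.
Only serial holds.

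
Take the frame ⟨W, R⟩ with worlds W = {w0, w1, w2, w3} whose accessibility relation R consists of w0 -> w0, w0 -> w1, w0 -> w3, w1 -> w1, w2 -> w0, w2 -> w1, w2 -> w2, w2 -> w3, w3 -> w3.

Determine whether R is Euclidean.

No

Euclidean: no — w0 R w1 and w0 R w3, but not w1 R w3.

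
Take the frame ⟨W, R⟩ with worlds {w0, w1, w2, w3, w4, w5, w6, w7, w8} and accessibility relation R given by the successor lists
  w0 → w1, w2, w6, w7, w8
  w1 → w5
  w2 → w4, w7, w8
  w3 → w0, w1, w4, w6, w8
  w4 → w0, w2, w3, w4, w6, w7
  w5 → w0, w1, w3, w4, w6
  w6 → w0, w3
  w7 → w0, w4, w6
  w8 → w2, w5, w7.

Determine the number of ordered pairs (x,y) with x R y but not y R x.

16

Enumerating: (w0,w1), (w0,w2), (w0,w8), (w2,w7), (w3,w0), (w3,w1), (w3,w8), (w4,w0), (w4,w6), (w5,w0), (w5,w3), (w5,w4), (w5,w6), (w7,w6), (w8,w5), (w8,w7).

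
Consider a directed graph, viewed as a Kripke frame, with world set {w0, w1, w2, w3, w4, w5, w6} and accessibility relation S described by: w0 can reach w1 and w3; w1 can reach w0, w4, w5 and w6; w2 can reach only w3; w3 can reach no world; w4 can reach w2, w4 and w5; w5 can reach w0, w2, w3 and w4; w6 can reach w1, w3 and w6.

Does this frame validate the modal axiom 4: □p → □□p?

By correspondence theory, 4 is valid on a frame iff S is transitive.
Transitive: no — w0 S w1 and w1 S w4, but not w0 S w4.

No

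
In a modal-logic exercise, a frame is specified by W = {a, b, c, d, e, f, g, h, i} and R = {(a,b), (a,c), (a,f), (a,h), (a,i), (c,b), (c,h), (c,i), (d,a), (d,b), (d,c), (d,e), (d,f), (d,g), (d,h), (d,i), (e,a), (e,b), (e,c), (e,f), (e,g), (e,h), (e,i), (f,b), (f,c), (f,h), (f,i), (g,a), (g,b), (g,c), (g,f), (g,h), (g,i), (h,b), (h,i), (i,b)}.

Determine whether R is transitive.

Transitive: yes — every two-step R-path is closed by a direct edge.

Yes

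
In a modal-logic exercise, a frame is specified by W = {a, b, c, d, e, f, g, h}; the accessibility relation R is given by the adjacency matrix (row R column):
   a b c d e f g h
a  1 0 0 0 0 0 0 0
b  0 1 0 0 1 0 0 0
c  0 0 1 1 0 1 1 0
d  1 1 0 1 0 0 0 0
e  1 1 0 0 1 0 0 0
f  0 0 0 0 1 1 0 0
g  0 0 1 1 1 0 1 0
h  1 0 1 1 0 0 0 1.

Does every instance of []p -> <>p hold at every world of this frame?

Yes

Axiom D corresponds to the accessibility relation being serial.
Serial: yes — every world has a successor (e.g. a R a).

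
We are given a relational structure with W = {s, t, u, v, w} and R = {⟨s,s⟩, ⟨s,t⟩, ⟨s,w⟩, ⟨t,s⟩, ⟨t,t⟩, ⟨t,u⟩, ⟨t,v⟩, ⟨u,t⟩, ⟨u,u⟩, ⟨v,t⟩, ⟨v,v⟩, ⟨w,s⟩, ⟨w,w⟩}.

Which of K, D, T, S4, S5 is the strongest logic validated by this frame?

Serial (axiom D): yes — every world has a successor (e.g. s R s).
Reflexive (axiom T): yes — every world is R-related to itself.
Transitive (axiom 4): no — s R t and t R u, but not s R u.
Euclidean (axiom 5): no — s R t and s R w, but not t R w.
So F validates K, D, T; S4 would additionally require R to be transitive. The strongest is T.

T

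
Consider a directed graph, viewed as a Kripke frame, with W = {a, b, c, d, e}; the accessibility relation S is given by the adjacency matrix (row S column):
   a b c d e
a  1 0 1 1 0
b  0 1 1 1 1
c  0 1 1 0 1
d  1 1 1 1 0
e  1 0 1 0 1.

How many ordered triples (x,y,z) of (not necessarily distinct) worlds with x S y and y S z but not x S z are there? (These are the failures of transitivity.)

11

Enumerating: (a,c,b), (a,c,e), (a,d,b), (b,d,a), (b,e,a), (c,b,d), (c,e,a), (d,b,e), (d,c,e), (e,a,d), (e,c,b).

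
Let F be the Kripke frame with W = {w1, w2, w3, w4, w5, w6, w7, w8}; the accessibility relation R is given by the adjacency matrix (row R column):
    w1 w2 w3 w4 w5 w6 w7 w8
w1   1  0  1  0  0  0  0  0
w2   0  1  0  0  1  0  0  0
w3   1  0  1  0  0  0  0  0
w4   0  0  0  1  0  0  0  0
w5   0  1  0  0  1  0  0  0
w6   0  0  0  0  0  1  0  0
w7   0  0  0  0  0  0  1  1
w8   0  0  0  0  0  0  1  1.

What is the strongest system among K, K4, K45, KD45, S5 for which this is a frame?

S5

Transitive (axiom 4): yes — every two-step R-path is closed by a direct edge.
Euclidean (axiom 5): yes — any two successors of a common world are R-related.
Serial (axiom D): yes — every world has a successor (e.g. w1 R w1).
Reflexive (axiom T): yes — every world is R-related to itself.
So F validates K, K4, K45, KD45, S5. The strongest is S5.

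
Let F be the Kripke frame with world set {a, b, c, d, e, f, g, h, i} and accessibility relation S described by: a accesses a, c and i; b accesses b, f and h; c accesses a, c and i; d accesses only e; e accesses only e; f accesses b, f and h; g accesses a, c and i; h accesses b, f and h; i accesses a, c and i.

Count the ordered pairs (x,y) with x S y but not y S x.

Enumerating: (d,e), (g,a), (g,c), (g,i).

4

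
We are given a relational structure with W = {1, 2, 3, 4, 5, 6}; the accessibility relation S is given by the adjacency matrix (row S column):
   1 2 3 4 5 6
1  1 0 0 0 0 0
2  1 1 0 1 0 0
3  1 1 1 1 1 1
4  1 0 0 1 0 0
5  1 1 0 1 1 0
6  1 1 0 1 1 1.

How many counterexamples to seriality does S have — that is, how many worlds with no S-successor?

S is serial; there are no such worlds.

0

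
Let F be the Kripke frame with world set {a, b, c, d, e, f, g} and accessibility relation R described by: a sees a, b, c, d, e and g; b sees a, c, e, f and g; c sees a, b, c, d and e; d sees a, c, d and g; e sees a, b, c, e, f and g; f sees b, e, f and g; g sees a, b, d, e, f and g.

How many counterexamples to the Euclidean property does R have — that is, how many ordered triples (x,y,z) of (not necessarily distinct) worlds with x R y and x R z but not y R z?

Enumerating: (a,b,b), (a,b,d), (a,c,g), (a,d,b), (a,d,e), (a,e,d), (a,g,c), (b,a,f), (b,c,f), (b,c,g), (b,f,a), (b,f,c), … and 25 more.
Total: 37.

37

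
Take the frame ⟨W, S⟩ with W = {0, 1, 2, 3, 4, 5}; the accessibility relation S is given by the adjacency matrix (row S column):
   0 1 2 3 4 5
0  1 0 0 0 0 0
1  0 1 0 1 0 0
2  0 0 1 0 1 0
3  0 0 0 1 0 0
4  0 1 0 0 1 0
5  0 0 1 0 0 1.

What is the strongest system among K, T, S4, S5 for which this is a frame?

Reflexive (axiom T): yes — every world is S-related to itself.
Transitive (axiom 4): no — 2 S 4 and 4 S 1, but not 2 S 1.
Euclidean (axiom 5): no — 1 S 3 and 1 S 1, but not 3 S 1.
So F validates K, T; S4 would additionally require S to be transitive. The strongest is T.

T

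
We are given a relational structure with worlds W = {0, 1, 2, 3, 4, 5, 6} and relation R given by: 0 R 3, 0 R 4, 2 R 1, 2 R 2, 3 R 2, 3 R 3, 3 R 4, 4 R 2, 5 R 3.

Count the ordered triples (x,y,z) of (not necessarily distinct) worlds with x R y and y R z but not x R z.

6

Enumerating: (0,3,2), (0,4,2), (3,2,1), (4,2,1), (5,3,2), (5,3,4).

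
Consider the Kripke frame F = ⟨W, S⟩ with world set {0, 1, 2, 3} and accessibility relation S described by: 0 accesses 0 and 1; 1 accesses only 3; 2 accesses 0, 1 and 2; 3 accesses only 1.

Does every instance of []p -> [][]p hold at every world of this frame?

No

The schema 4 characterises exactly the transitive frames.
Transitive: no — 0 S 1 and 1 S 3, but not 0 S 3.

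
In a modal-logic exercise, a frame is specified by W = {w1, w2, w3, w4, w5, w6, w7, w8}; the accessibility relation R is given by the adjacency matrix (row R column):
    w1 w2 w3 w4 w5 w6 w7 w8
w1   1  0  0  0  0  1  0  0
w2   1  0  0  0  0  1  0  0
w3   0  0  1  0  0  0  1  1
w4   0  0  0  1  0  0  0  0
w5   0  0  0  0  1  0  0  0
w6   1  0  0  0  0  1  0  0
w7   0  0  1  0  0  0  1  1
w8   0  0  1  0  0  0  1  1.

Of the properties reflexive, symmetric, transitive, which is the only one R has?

Reflexive: no — w2 is not related to itself.
Symmetric: no — w2 R w1 but not w1 R w2.
Transitive: yes — every two-step R-path is closed by a direct edge.
Only transitive holds.

transitive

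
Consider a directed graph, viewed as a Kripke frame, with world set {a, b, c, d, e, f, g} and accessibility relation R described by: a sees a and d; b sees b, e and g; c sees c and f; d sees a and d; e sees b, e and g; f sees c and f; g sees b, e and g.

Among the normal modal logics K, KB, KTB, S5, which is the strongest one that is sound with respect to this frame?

Symmetric (axiom B): yes — every pair in R has its reverse in R.
Reflexive (axiom T): yes — every world is R-related to itself.
Euclidean (axiom 5): yes — any two successors of a common world are R-related.
So F validates K, KB, KTB, S5. The strongest is S5.

S5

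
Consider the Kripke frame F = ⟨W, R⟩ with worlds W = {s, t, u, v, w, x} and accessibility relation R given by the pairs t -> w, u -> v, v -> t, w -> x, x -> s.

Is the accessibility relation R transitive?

Transitive: no — t R w and w R x, but not t R x.

No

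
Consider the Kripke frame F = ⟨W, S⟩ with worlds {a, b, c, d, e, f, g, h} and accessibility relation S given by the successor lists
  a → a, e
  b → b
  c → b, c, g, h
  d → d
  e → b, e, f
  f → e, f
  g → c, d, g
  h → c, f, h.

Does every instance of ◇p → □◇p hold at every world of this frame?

The schema 5 characterises exactly the Euclidean frames.
Euclidean: no — c S b and c S g, but not b S g.

No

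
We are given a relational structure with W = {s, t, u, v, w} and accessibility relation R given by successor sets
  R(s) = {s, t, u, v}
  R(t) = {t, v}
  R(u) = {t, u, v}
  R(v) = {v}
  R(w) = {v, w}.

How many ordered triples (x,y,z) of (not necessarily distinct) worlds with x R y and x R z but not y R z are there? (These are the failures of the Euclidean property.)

Enumerating: (s,t,s), (s,t,u), (s,u,s), (s,v,s), (s,v,t), (s,v,u), (t,v,t), (u,t,u), (u,v,t), (u,v,u), (w,v,w).

11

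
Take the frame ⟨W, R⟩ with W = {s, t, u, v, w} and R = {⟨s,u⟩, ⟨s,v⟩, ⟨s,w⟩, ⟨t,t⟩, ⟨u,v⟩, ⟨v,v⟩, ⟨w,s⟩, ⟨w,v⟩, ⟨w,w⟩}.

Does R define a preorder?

Reflexive: no — s is not related to itself.
Transitive: no — w R s and s R u, but not w R u.
So R is not a preorder.

No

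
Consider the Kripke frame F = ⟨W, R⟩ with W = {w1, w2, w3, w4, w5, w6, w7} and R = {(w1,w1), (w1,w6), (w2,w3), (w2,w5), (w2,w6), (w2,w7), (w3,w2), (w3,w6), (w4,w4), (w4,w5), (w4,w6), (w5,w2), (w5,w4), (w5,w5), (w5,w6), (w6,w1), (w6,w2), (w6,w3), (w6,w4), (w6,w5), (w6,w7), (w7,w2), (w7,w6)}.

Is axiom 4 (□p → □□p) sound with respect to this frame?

The schema 4 characterises exactly the transitive frames.
Transitive: no — w1 R w6 and w6 R w2, but not w1 R w2.

No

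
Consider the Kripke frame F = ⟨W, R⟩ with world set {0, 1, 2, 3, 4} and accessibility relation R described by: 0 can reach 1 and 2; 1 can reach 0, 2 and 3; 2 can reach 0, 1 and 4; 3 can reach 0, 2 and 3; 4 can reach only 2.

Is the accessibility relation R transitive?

No

Transitive: no — 0 R 1 and 1 R 3, but not 0 R 3.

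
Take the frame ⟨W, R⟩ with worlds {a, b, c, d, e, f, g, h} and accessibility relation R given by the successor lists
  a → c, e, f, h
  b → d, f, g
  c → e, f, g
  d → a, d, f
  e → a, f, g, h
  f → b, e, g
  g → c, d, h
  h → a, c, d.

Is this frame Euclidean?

Euclidean: no — a R c and a R h, but not c R h.

No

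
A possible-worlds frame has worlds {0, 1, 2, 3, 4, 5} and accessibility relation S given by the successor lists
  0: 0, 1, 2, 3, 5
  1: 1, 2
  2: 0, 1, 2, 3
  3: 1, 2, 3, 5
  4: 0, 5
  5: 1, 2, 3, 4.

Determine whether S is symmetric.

Symmetric: no — 0 S 1 but not 1 S 0.

No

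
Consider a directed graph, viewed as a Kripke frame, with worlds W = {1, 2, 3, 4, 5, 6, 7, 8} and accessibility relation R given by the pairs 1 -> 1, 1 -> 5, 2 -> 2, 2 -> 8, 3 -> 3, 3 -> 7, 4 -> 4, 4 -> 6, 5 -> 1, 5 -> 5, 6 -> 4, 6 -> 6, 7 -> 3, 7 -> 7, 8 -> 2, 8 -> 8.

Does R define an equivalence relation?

Yes

Reflexive: yes — every world is R-related to itself.
Symmetric: yes — every pair in R has its reverse in R.
Transitive: yes — every two-step R-path is closed by a direct edge.
So R is an equivalence relation.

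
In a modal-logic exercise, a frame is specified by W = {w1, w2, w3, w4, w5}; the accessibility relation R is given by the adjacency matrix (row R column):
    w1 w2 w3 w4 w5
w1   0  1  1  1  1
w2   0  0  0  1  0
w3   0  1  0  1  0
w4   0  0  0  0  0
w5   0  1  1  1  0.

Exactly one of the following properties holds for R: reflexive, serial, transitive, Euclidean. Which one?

Reflexive: no — w1 is not related to itself.
Serial: no — w4 has no R-successor.
Transitive: yes — every two-step R-path is closed by a direct edge.
Euclidean: no — w1 R w2 and w1 R w3, but not w2 R w3.
Only transitive holds.

transitive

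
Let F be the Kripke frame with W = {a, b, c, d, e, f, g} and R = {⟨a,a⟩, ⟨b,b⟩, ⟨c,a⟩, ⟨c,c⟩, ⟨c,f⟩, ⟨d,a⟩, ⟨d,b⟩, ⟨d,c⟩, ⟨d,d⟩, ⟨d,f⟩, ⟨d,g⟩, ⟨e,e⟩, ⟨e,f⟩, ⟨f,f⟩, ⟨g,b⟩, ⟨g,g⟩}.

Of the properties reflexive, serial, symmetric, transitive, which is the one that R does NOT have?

Reflexive: yes — every world is R-related to itself.
Serial: yes — every world has a successor (e.g. a R a).
Symmetric: no — c R a but not a R c.
Transitive: yes — every two-step R-path is closed by a direct edge.
Only symmetric fails.

symmetric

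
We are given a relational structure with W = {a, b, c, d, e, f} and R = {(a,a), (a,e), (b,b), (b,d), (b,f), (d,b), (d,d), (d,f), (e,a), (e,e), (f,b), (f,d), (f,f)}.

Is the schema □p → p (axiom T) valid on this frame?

No

By correspondence theory, T is valid on a frame iff R is reflexive.
Reflexive: no — c is not related to itself.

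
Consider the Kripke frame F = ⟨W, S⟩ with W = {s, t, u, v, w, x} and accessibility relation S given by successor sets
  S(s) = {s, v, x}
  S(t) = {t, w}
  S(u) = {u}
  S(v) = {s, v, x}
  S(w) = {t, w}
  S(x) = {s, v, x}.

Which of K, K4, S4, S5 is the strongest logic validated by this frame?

S5

Transitive (axiom 4): yes — every two-step S-path is closed by a direct edge.
Reflexive (axiom T): yes — every world is S-related to itself.
Euclidean (axiom 5): yes — any two successors of a common world are S-related.
So F validates K, K4, S4, S5. The strongest is S5.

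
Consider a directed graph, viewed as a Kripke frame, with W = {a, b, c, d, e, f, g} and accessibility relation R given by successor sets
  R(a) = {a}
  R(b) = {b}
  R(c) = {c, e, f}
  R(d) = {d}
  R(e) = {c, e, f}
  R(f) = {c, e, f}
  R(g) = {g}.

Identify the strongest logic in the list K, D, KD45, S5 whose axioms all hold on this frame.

Serial (axiom D): yes — every world has a successor (e.g. a R a).
Euclidean (axiom 5): yes — any two successors of a common world are R-related.
Transitive (axiom 4): yes — every two-step R-path is closed by a direct edge.
Reflexive (axiom T): yes — every world is R-related to itself.
So F validates K, D, KD45, S5. The strongest is S5.

S5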